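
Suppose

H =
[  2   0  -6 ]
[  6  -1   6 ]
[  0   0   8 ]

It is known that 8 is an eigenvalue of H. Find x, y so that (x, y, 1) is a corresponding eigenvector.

We need (H - 8I)v = 0.
H - 8I = [[-6, 0, -6], [6, -9, 6], [0, 0, 0]].
Row 1: (-6)·x + (0)·y + (-6)·1 = 0
Row 2: (6)·x + (-9)·y + (6)·1 = 0
Row 3: (0)·x + (0)·y + (0)·1 = 0
Solving gives x = -1, y = 0.
Check: H·(-1, 0, 1) = (-8, 0, 8) = 8·(-1, 0, 1).

-1, 0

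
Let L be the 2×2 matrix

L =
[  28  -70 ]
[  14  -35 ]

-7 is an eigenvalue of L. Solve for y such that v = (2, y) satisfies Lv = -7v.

We need (L + 7I)v = 0.
L + 7I = [[35, -70], [14, -28]].
Row 1: (35)·2 + (-70)·y = 0
Row 2: (14)·2 + (-28)·y = 0
Solving gives y = 1.
Check: L·(2, 1) = (-14, -7) = -7·(2, 1).

1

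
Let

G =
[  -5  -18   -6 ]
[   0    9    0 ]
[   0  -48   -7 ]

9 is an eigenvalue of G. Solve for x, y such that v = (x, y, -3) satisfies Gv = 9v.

0, 1

We need (G - 9I)v = 0.
G - 9I = [[-14, -18, -6], [0, 0, 0], [0, -48, -16]].
Row 1: (-14)·x + (-18)·y + (-6)·-3 = 0
Row 2: (0)·x + (0)·y + (0)·-3 = 0
Row 3: (0)·x + (-48)·y + (-16)·-3 = 0
Solving gives x = 0, y = 1.
Check: G·(0, 1, -3) = (0, 9, -27) = 9·(0, 1, -3).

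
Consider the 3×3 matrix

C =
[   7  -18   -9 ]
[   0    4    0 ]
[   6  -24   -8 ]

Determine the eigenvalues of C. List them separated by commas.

-2, 1, 4

The characteristic polynomial is p(μ) = det(μI - C).
Expanding along the first row, p(μ) = μ^3 - 3μ^2 - 6μ + 8.
Since p(1) = 0, μ = 1 is a root.
Factor out (μ - 1): p(μ) = (μ - 1)·(μ^2 - 2μ - 8).
The quadratic factors as (μ + 2)·(μ - 4).
Eigenvalues: -2, 1, 4.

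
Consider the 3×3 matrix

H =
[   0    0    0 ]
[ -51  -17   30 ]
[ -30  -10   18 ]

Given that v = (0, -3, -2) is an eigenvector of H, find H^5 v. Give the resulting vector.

First find the eigenvalue: Hv = (0, -9, -6) = 3·(0, -3, -2), so λ = 3.
Then H^5 v = λ^5·v = 3^5·(0, -3, -2) = 243·(0, -3, -2) = (0, -729, -486).

(0, -729, -486)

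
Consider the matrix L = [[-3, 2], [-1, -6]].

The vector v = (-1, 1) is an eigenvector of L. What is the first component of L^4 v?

First find the eigenvalue: Lv = (5, -5) = -5·(-1, 1), so λ = -5.
Then L^4 v = λ^4·v = (-5)^4·(-1, 1) = 625·(-1, 1) = (-625, 625).

-625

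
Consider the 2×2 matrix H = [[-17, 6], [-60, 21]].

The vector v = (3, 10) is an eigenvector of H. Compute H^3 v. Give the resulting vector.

(81, 270)

First find the eigenvalue: Hv = (9, 30) = 3·(3, 10), so λ = 3.
Then H^3 v = λ^3·v = 3^3·(3, 10) = 27·(3, 10) = (81, 270).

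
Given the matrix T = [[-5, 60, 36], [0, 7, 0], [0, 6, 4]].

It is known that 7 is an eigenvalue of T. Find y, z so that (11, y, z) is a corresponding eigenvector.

We need (T - 7I)v = 0.
T - 7I = [[-12, 60, 36], [0, 0, 0], [0, 6, -3]].
Row 1: (-12)·11 + (60)·y + (36)·z = 0
Row 2: (0)·11 + (0)·y + (0)·z = 0
Row 3: (0)·11 + (6)·y + (-3)·z = 0
Solving gives y = 1, z = 2.
Check: T·(11, 1, 2) = (77, 7, 14) = 7·(11, 1, 2).

1, 2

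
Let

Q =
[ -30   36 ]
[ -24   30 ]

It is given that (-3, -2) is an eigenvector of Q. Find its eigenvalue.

Compute Qv: Q·(-3, -2) = (18, 12).
Since Qv = λv, compare component 1: 18 = λ·-3, so λ = -6.

-6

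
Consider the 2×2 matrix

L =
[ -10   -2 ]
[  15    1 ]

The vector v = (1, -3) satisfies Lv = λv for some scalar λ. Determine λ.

Compute Lv: L·(1, -3) = (-4, 12).
Since Lv = λv, compare component 1: -4 = λ·1, so λ = -4.

-4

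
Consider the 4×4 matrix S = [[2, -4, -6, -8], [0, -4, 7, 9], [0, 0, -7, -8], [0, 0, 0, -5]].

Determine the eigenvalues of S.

-7, -5, -4, 2

S is upper triangular, so its eigenvalues are the diagonal entries.
Diagonal: 2, -4, -7, -5.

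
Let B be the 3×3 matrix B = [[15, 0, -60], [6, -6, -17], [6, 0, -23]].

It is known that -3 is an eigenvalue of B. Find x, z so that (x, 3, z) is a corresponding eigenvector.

We need (B + 3I)v = 0.
B + 3I = [[18, 0, -60], [6, -3, -17], [6, 0, -20]].
Row 1: (18)·x + (0)·3 + (-60)·z = 0
Row 2: (6)·x + (-3)·3 + (-17)·z = 0
Row 3: (6)·x + (0)·3 + (-20)·z = 0
Solving gives x = 10, z = 3.
Check: B·(10, 3, 3) = (-30, -9, -9) = -3·(10, 3, 3).

10, 3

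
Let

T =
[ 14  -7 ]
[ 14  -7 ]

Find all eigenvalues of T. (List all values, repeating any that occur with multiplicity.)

det(T - λI) = (14 - λ)(-7 - λ) - (-7)·(14) = λ^2 - 7λ.
This factors as λ·(λ - 7) = 0.
Eigenvalues: 0, 7.

0, 7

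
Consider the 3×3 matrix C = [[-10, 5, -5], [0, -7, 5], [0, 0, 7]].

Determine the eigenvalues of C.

-10, -7, 7

C is upper triangular, so its eigenvalues are the diagonal entries.
Diagonal: -10, -7, 7.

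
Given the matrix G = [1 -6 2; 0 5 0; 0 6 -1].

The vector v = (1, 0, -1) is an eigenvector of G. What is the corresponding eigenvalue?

-1

Compute Gv: G·(1, 0, -1) = (-1, 0, 1).
Since Gv = λv, compare component 1: -1 = λ·1, so λ = -1.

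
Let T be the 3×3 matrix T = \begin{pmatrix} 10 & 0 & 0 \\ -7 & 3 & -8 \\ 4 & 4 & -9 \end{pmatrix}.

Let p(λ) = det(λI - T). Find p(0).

-50

p(0) = det(0·I − T) = det(−T) = (−1)^3·det(T).
det(T) = 50, so p(0) = -50.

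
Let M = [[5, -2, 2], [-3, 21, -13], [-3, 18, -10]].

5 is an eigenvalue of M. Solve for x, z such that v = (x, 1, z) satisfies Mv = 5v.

We need (M - 5I)v = 0.
M - 5I = [[0, -2, 2], [-3, 16, -13], [-3, 18, -15]].
Row 1: (0)·x + (-2)·1 + (2)·z = 0
Row 2: (-3)·x + (16)·1 + (-13)·z = 0
Row 3: (-3)·x + (18)·1 + (-15)·z = 0
Solving gives x = 1, z = 1.
Check: M·(1, 1, 1) = (5, 5, 5) = 5·(1, 1, 1).

1, 1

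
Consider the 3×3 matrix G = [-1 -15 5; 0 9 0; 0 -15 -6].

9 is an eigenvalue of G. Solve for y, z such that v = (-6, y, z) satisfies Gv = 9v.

3, -3

We need (G - 9I)v = 0.
G - 9I = [[-10, -15, 5], [0, 0, 0], [0, -15, -15]].
Row 1: (-10)·-6 + (-15)·y + (5)·z = 0
Row 2: (0)·-6 + (0)·y + (0)·z = 0
Row 3: (0)·-6 + (-15)·y + (-15)·z = 0
Solving gives y = 3, z = -3.
Check: G·(-6, 3, -3) = (-54, 27, -27) = 9·(-6, 3, -3).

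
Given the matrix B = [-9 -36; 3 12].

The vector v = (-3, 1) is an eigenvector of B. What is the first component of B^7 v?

-6561

First find the eigenvalue: Bv = (-9, 3) = 3·(-3, 1), so λ = 3.
Then B^7 v = λ^7·v = 3^7·(-3, 1) = 2187·(-3, 1) = (-6561, 2187).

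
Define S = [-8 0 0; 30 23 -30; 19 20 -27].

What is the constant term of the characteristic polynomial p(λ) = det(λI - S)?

-168

p(0) = det(0·I − S) = det(−S) = (−1)^3·det(S).
det(S) = 168, so p(0) = -168.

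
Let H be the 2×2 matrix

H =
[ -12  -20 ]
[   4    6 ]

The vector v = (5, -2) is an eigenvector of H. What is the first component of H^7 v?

-81920

First find the eigenvalue: Hv = (-20, 8) = -4·(5, -2), so λ = -4.
Then H^7 v = λ^7·v = (-4)^7·(5, -2) = -16384·(5, -2) = (-81920, 32768).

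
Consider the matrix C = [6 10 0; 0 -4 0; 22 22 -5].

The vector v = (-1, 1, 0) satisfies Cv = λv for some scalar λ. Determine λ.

-4

Compute Cv: C·(-1, 1, 0) = (4, -4, 0).
Since Cv = λv, compare component 1: 4 = λ·-1, so λ = -4.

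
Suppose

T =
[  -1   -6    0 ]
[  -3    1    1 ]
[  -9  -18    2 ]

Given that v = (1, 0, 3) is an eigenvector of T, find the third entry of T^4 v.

First find the eigenvalue: Tv = (-1, 0, -3) = -1·(1, 0, 3), so λ = -1.
Then T^4 v = λ^4·v = (-1)^4·(1, 0, 3) = 1·(1, 0, 3) = (1, 0, 3).

3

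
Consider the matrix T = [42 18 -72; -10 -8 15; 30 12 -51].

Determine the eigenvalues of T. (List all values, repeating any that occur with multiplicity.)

-8, -6, -3

Compute the characteristic polynomial p(lambda) = det(lambda·I - T).
Expanding the 3×3 determinant: p(lambda) = lambda^3 + 17·lambda^2 + 90·lambda + 144.
Since p(-6) = 0, lambda = -6 is a root.
Dividing by (lambda + 6) leaves lambda^2 + 11·lambda + 24.
The quadratic factors as (lambda + 8)·(lambda + 3).
Eigenvalues: -8, -6, -3.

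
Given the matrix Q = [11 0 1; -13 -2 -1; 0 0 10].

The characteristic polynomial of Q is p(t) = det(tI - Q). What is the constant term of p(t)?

220

p(t) = t^3 - 19t^2 + 68t + 220.
The constant term is 220.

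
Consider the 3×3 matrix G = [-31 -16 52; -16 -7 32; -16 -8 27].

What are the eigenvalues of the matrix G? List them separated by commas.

-7, -5, 1

Compute the characteristic polynomial p(r) = det(rI - G).
Expanding the 3×3 determinant: p(r) = r^3 + 11r^2 + 23r - 35.
Try r = 1: p(1) = 0, so 1 is a root.
Dividing by (r - 1) leaves r^2 + 12r + 35.
The quadratic factors as (r + 7)·(r + 5).
Eigenvalues: -7, -5, 1.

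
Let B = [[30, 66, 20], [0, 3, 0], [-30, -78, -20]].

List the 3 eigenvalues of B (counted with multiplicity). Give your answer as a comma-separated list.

0, 3, 10

Set up det(rI - B) = 0.
Expanding the 3×3 determinant: p(r) = r^3 - 13r^2 + 30r.
Try r = 0: p(0) = 0, so 0 is a root.
Factor out r: p(r) = r·(r^2 - 13r + 30).
The quadratic factors as (r - 3)·(r - 10).
Eigenvalues: 0, 3, 10.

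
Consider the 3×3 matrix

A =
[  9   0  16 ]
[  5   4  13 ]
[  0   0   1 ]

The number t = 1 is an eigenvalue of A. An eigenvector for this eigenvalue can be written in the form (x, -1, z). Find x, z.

We need (A - 1I)v = 0.
A - 1I = [[8, 0, 16], [5, 3, 13], [0, 0, 0]].
Row 1: (8)·x + (0)·-1 + (16)·z = 0
Row 2: (5)·x + (3)·-1 + (13)·z = 0
Row 3: (0)·x + (0)·-1 + (0)·z = 0
Solving gives x = -2, z = 1.
Check: A·(-2, -1, 1) = (-2, -1, 1) = 1·(-2, -1, 1).

-2, 1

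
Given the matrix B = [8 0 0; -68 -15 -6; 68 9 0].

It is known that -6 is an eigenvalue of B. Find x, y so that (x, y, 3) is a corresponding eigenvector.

0, -2

We need (B + 6I)v = 0.
B + 6I = [[14, 0, 0], [-68, -9, -6], [68, 9, 6]].
Row 1: (14)·x + (0)·y + (0)·3 = 0
Row 2: (-68)·x + (-9)·y + (-6)·3 = 0
Row 3: (68)·x + (9)·y + (6)·3 = 0
Solving gives x = 0, y = -2.
Check: B·(0, -2, 3) = (0, 12, -18) = -6·(0, -2, 3).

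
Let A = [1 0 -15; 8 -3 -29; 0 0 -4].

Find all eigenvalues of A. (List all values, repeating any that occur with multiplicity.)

-4, -3, 1

The characteristic polynomial is p(r) = det(rI - A).
Expanding the 3×3 determinant: p(r) = r^3 + 6r^2 + 5r - 12.
Rational-root test: r = -3 gives p(-3) = 0.
Factor out (r + 3): p(r) = (r + 3)·(r^2 + 3r - 4).
The quadratic factors as (r + 4)·(r - 1).
Eigenvalues: -4, -3, 1.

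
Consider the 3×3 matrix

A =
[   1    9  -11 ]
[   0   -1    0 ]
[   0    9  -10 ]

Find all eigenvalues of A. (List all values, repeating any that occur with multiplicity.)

-10, -1, 1

The characteristic polynomial is p(λ) = det(λI - A).
Expanding the 3×3 determinant: p(λ) = λ^3 + 10λ^2 - λ - 10.
Try λ = -1: p(-1) = 0, so -1 is a root.
Dividing by (λ + 1) leaves λ^2 + 9λ - 10.
The quadratic factors as (λ + 10)·(λ - 1).
Eigenvalues: -10, -1, 1.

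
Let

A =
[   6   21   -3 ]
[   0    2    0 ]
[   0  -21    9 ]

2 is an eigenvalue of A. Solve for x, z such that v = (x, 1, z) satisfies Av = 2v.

We need (A - 2I)v = 0.
A - 2I = [[4, 21, -3], [0, 0, 0], [0, -21, 7]].
Row 1: (4)·x + (21)·1 + (-3)·z = 0
Row 2: (0)·x + (0)·1 + (0)·z = 0
Row 3: (0)·x + (-21)·1 + (7)·z = 0
Solving gives x = -3, z = 3.
Check: A·(-3, 1, 3) = (-6, 2, 6) = 2·(-3, 1, 3).

-3, 3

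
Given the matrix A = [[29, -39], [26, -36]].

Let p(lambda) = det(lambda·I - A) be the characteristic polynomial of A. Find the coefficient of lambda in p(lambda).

The coefficient of lambda of det(lambda·I - A) is −trace(A).
trace(A) = (29) + (-36) = -7, so the coefficient is 7.

7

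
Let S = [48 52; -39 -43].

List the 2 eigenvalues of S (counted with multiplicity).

-4, 9

det(S - λI) = (48 - λ)(-43 - λ) - (52)·(-39) = λ^2 - 5λ - 36.
This factors as (λ + 4)·(λ - 9) = 0.
Eigenvalues: -4, 9.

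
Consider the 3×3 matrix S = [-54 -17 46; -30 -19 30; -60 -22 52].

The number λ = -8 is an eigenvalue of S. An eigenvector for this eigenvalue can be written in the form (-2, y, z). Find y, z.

We need (S + 8I)v = 0.
S + 8I = [[-46, -17, 46], [-30, -11, 30], [-60, -22, 60]].
Row 1: (-46)·-2 + (-17)·y + (46)·z = 0
Row 2: (-30)·-2 + (-11)·y + (30)·z = 0
Row 3: (-60)·-2 + (-22)·y + (60)·z = 0
Solving gives y = 0, z = -2.
Check: S·(-2, 0, -2) = (16, 0, 16) = -8·(-2, 0, -2).

0, -2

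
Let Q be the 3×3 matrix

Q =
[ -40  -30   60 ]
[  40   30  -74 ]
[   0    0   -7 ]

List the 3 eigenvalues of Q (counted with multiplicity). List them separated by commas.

Compute the characteristic polynomial p(λ) = det(λI - Q).
Cofactor expansion gives p(λ) = λ^3 + 17λ^2 + 70λ.
Rational-root test: λ = 0 gives p(0) = 0.
Dividing by λ leaves λ^2 + 17λ + 70.
The quadratic factors as (λ + 10)·(λ + 7).
Eigenvalues: -10, -7, 0.

-10, -7, 0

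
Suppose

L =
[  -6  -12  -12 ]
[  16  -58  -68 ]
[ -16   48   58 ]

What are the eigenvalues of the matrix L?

-10, -6, 10

The characteristic polynomial is p(t) = det(tI - L).
Expanding along the first row, p(t) = t^3 + 6t^2 - 100t - 600.
Try t = 10: p(10) = 0, so 10 is a root.
Dividing by (t - 10) leaves t^2 + 16t + 60.
The quadratic factors as (t + 10)·(t + 6).
Eigenvalues: -10, -6, 10.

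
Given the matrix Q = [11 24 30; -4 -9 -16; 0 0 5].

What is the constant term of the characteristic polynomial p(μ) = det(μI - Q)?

p(0) = det(0·I − Q) = det(−Q) = (−1)^3·det(Q).
det(Q) = -15, so p(0) = 15.

15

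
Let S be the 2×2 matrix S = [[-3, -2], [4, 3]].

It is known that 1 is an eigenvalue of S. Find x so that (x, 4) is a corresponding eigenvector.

We need (S - 1I)v = 0.
S - 1I = [[-4, -2], [4, 2]].
Row 1: (-4)·x + (-2)·4 = 0
Row 2: (4)·x + (2)·4 = 0
Solving gives x = -2.
Check: S·(-2, 4) = (-2, 4) = 1·(-2, 4).

-2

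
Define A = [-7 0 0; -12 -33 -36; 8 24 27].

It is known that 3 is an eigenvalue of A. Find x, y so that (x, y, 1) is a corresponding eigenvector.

We need (A - 3I)v = 0.
A - 3I = [[-10, 0, 0], [-12, -36, -36], [8, 24, 24]].
Row 1: (-10)·x + (0)·y + (0)·1 = 0
Row 2: (-12)·x + (-36)·y + (-36)·1 = 0
Row 3: (8)·x + (24)·y + (24)·1 = 0
Solving gives x = 0, y = -1.
Check: A·(0, -1, 1) = (0, -3, 3) = 3·(0, -1, 1).

0, -1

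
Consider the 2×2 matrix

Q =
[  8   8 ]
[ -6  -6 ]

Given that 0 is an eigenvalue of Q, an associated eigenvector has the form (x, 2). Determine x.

-2

We need (Q)v = 0.
Q = [[8, 8], [-6, -6]].
Row 1: (8)·x + (8)·2 = 0
Row 2: (-6)·x + (-6)·2 = 0
Solving gives x = -2.
Check: Q·(-2, 2) = (0, 0) = 0·(-2, 2).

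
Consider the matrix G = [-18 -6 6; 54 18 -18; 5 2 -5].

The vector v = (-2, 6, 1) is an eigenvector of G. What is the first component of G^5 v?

486

First find the eigenvalue: Gv = (6, -18, -3) = -3·(-2, 6, 1), so λ = -3.
Then G^5 v = λ^5·v = (-3)^5·(-2, 6, 1) = -243·(-2, 6, 1) = (486, -1458, -243).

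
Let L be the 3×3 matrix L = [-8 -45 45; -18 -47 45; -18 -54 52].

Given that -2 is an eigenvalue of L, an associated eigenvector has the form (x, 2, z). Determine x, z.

We need (L + 2I)v = 0.
L + 2I = [[-6, -45, 45], [-18, -45, 45], [-18, -54, 54]].
Row 1: (-6)·x + (-45)·2 + (45)·z = 0
Row 2: (-18)·x + (-45)·2 + (45)·z = 0
Row 3: (-18)·x + (-54)·2 + (54)·z = 0
Solving gives x = 0, z = 2.
Check: L·(0, 2, 2) = (0, -4, -4) = -2·(0, 2, 2).

0, 2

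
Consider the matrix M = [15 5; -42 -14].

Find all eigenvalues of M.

0, 1

det(M - rI) = (15 - r)(-14 - r) - (5)·(-42) = r^2 - r.
This factors as r·(r - 1) = 0.
Eigenvalues: 0, 1.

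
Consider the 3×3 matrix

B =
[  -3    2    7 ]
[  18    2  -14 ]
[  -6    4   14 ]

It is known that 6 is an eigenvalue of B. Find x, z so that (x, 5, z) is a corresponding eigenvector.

-2, -4

We need (B - 6I)v = 0.
B - 6I = [[-9, 2, 7], [18, -4, -14], [-6, 4, 8]].
Row 1: (-9)·x + (2)·5 + (7)·z = 0
Row 2: (18)·x + (-4)·5 + (-14)·z = 0
Row 3: (-6)·x + (4)·5 + (8)·z = 0
Solving gives x = -2, z = -4.
Check: B·(-2, 5, -4) = (-12, 30, -24) = 6·(-2, 5, -4).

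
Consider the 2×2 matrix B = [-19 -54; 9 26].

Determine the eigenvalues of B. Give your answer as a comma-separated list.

-1, 8

det(B - lambda·I) = (-19 - lambda)(26 - lambda) - (-54)·(9) = lambda^2 - 7·lambda - 8.
This factors as (lambda + 1)·(lambda - 8) = 0.
Eigenvalues: -1, 8.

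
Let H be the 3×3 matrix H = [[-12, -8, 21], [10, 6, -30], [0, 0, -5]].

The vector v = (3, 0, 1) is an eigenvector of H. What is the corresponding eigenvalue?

Compute Hv: H·(3, 0, 1) = (-15, 0, -5).
Since Hv = λv, compare component 1: -15 = λ·3, so λ = -5.

-5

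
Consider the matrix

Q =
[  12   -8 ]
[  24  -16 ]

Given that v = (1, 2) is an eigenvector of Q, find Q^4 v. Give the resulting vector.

First find the eigenvalue: Qv = (-4, -8) = -4·(1, 2), so λ = -4.
Then Q^4 v = λ^4·v = (-4)^4·(1, 2) = 256·(1, 2) = (256, 512).

(256, 512)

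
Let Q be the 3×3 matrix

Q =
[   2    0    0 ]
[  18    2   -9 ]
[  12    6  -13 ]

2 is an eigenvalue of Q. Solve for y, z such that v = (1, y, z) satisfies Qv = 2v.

We need (Q - 2I)v = 0.
Q - 2I = [[0, 0, 0], [18, 0, -9], [12, 6, -15]].
Row 1: (0)·1 + (0)·y + (0)·z = 0
Row 2: (18)·1 + (0)·y + (-9)·z = 0
Row 3: (12)·1 + (6)·y + (-15)·z = 0
Solving gives y = 3, z = 2.
Check: Q·(1, 3, 2) = (2, 6, 4) = 2·(1, 3, 2).

3, 2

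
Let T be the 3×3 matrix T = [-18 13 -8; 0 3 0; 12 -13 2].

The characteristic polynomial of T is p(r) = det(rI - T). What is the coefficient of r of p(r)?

p(r) = r^3 + 13r^2 + 12r - 180.
The coefficient of r is 12.

12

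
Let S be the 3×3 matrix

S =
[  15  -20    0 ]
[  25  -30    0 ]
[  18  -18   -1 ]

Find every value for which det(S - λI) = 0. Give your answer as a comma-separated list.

The characteristic polynomial is p(t) = det(tI - S).
Cofactor expansion gives p(t) = t^3 + 16t^2 + 65t + 50.
Since p(-5) = 0, t = -5 is a root.
Factor out (t + 5): p(t) = (t + 5)·(t^2 + 11t + 10).
The quadratic factors as (t + 10)·(t + 1).
Eigenvalues: -10, -5, -1.

-10, -5, -1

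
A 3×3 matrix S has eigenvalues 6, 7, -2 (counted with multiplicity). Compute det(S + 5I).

If S has eigenvalues 6, 7, -2, then S + 5I has eigenvalues 11, 12, 3.
det(S + 5I) = (11) · (12) · (3) = 396.

396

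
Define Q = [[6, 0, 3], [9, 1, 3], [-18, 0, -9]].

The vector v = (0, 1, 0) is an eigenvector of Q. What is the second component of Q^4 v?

1

First find the eigenvalue: Qv = (0, 1, 0) = 1·(0, 1, 0), so λ = 1.
Then Q^4 v = λ^4·v = 1^4·(0, 1, 0) = 1·(0, 1, 0) = (0, 1, 0).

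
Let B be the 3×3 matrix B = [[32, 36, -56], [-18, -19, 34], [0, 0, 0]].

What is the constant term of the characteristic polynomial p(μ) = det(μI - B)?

p(0) = det(0·I − B) = det(−B) = (−1)^3·det(B).
det(B) = 0, so p(0) = 0.

0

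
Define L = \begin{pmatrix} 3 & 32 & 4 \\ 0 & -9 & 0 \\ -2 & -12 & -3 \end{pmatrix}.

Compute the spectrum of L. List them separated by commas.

-9, -1, 1

Set up det(lambda·I - L) = 0.
Expanding along the first row, p(lambda) = lambda^3 + 9·lambda^2 - lambda - 9.
Rational-root test: lambda = 1 gives p(1) = 0.
Factor out (lambda - 1): p(lambda) = (lambda - 1)·(lambda^2 + 10·lambda + 9).
The quadratic factors as (lambda + 9)·(lambda + 1).
Eigenvalues: -9, -1, 1.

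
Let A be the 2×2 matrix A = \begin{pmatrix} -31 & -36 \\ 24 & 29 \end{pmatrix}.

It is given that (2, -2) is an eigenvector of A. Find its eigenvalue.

Compute Av: A·(2, -2) = (10, -10).
Since Av = λv, compare component 1: 10 = λ·2, so λ = 5.

5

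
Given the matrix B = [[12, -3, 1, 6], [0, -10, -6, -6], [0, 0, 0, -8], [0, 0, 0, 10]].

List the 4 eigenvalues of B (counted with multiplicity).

-10, 0, 10, 12

B is upper triangular, so its eigenvalues are the diagonal entries.
Diagonal: 12, -10, 0, 10.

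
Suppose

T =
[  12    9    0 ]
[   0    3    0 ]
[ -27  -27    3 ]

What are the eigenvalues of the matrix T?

Set up det(tI - T) = 0.
Expanding along the first row, p(t) = t^3 - 18t^2 + 81t - 108.
Try t = 12: p(12) = 0, so 12 is a root.
Factor out (t - 12): p(t) = (t - 12)·(t^2 - 6t + 9).
The quadratic factor is (t - 3)^2.
Eigenvalues: 3, 3, 12.

3, 3, 12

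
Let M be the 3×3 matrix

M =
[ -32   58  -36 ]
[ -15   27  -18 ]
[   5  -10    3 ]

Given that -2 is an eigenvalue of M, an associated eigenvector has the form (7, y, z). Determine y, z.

3, -1

We need (M + 2I)v = 0.
M + 2I = [[-30, 58, -36], [-15, 29, -18], [5, -10, 5]].
Row 1: (-30)·7 + (58)·y + (-36)·z = 0
Row 2: (-15)·7 + (29)·y + (-18)·z = 0
Row 3: (5)·7 + (-10)·y + (5)·z = 0
Solving gives y = 3, z = -1.
Check: M·(7, 3, -1) = (-14, -6, 2) = -2·(7, 3, -1).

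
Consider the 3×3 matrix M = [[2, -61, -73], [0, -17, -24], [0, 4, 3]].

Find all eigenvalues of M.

The characteristic polynomial is p(s) = det(sI - M).
Expanding along the first row, p(s) = s^3 + 12s^2 + 17s - 90.
Rational-root test: s = -9 gives p(-9) = 0.
Factor out (s + 9): p(s) = (s + 9)·(s^2 + 3s - 10).
The quadratic factors as (s + 5)·(s - 2).
Eigenvalues: -9, -5, 2.

-9, -5, 2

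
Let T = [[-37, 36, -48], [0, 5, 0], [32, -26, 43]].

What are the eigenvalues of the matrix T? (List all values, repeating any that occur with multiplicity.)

-5, 5, 11

Set up det(λI - T) = 0.
Expanding along the first row, p(λ) = λ^3 - 11λ^2 - 25λ + 275.
Since p(11) = 0, λ = 11 is a root.
Dividing by (λ - 11) leaves λ^2 - 25.
The quadratic factors as (λ + 5)·(λ - 5).
Eigenvalues: -5, 5, 11.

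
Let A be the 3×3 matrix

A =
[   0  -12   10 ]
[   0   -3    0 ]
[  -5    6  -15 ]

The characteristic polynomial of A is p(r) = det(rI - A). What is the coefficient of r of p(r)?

p(r) = r^3 + 18r^2 + 95r + 150.
The coefficient of r is 95.

95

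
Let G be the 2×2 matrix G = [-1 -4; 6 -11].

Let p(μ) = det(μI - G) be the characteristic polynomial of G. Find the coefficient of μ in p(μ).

12

The coefficient of μ of det(μI - G) is −trace(G).
trace(G) = (-1) + (-11) = -12, so the coefficient is 12.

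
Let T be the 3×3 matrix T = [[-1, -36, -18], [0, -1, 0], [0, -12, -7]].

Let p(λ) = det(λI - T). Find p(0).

7

p(0) = det(0·I − T) = det(−T) = (−1)^3·det(T).
det(T) = -7, so p(0) = 7.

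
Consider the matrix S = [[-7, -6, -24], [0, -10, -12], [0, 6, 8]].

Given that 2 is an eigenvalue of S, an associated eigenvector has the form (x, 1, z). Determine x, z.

2, -1

We need (S - 2I)v = 0.
S - 2I = [[-9, -6, -24], [0, -12, -12], [0, 6, 6]].
Row 1: (-9)·x + (-6)·1 + (-24)·z = 0
Row 2: (0)·x + (-12)·1 + (-12)·z = 0
Row 3: (0)·x + (6)·1 + (6)·z = 0
Solving gives x = 2, z = -1.
Check: S·(2, 1, -1) = (4, 2, -2) = 2·(2, 1, -1).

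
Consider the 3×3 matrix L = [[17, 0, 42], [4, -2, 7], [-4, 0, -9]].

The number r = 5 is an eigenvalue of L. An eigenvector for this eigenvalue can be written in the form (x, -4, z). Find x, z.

-14, 4

We need (L - 5I)v = 0.
L - 5I = [[12, 0, 42], [4, -7, 7], [-4, 0, -14]].
Row 1: (12)·x + (0)·-4 + (42)·z = 0
Row 2: (4)·x + (-7)·-4 + (7)·z = 0
Row 3: (-4)·x + (0)·-4 + (-14)·z = 0
Solving gives x = -14, z = 4.
Check: L·(-14, -4, 4) = (-70, -20, 20) = 5·(-14, -4, 4).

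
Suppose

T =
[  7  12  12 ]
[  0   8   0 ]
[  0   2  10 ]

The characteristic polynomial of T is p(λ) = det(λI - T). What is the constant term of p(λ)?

p(λ) = λ^3 - 25λ^2 + 206λ - 560.
The constant term is -560.

-560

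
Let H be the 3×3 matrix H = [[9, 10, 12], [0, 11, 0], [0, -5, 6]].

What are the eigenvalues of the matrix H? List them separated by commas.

6, 9, 11

Compute the characteristic polynomial p(t) = det(tI - H).
Expanding along the first row, p(t) = t^3 - 26t^2 + 219t - 594.
Rational-root test: t = 6 gives p(6) = 0.
Dividing by (t - 6) leaves t^2 - 20t + 99.
The quadratic factors as (t - 9)·(t - 11).
Eigenvalues: 6, 9, 11.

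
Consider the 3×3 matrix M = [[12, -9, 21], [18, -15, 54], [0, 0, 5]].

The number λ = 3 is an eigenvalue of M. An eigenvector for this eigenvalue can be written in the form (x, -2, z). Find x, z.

We need (M - 3I)v = 0.
M - 3I = [[9, -9, 21], [18, -18, 54], [0, 0, 2]].
Row 1: (9)·x + (-9)·-2 + (21)·z = 0
Row 2: (18)·x + (-18)·-2 + (54)·z = 0
Row 3: (0)·x + (0)·-2 + (2)·z = 0
Solving gives x = -2, z = 0.
Check: M·(-2, -2, 0) = (-6, -6, 0) = 3·(-2, -2, 0).

-2, 0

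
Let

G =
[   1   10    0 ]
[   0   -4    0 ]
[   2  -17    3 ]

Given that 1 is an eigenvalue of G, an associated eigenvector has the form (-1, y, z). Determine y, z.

0, 1

We need (G - 1I)v = 0.
G - 1I = [[0, 10, 0], [0, -5, 0], [2, -17, 2]].
Row 1: (0)·-1 + (10)·y + (0)·z = 0
Row 2: (0)·-1 + (-5)·y + (0)·z = 0
Row 3: (2)·-1 + (-17)·y + (2)·z = 0
Solving gives y = 0, z = 1.
Check: G·(-1, 0, 1) = (-1, 0, 1) = 1·(-1, 0, 1).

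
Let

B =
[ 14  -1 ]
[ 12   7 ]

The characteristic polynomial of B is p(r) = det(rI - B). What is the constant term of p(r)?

p(r) = r^2 - 21r + 110.
The constant term is 110.

110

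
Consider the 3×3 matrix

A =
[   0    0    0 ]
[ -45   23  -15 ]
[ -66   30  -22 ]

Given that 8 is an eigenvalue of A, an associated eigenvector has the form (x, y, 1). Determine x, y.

We need (A - 8I)v = 0.
A - 8I = [[-8, 0, 0], [-45, 15, -15], [-66, 30, -30]].
Row 1: (-8)·x + (0)·y + (0)·1 = 0
Row 2: (-45)·x + (15)·y + (-15)·1 = 0
Row 3: (-66)·x + (30)·y + (-30)·1 = 0
Solving gives x = 0, y = 1.
Check: A·(0, 1, 1) = (0, 8, 8) = 8·(0, 1, 1).

0, 1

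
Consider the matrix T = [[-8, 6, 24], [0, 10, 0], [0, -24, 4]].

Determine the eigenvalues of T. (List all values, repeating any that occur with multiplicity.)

The characteristic polynomial is p(lambda) = det(lambda·I - T).
Expanding along the first row, p(lambda) = lambda^3 - 6·lambda^2 - 72·lambda + 320.
Rational-root test: lambda = 4 gives p(4) = 0.
Dividing by (lambda - 4) leaves lambda^2 - 2·lambda - 80.
The quadratic factors as (lambda + 8)·(lambda - 10).
Eigenvalues: -8, 4, 10.

-8, 4, 10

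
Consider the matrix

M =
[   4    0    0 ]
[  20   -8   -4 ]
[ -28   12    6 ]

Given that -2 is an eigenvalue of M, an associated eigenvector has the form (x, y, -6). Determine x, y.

We need (M + 2I)v = 0.
M + 2I = [[6, 0, 0], [20, -6, -4], [-28, 12, 8]].
Row 1: (6)·x + (0)·y + (0)·-6 = 0
Row 2: (20)·x + (-6)·y + (-4)·-6 = 0
Row 3: (-28)·x + (12)·y + (8)·-6 = 0
Solving gives x = 0, y = 4.
Check: M·(0, 4, -6) = (0, -8, 12) = -2·(0, 4, -6).

0, 4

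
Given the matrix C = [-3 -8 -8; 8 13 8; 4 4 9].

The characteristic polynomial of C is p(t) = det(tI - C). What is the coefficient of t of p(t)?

p(t) = t^3 - 19t^2 + 115t - 225.
The coefficient of t is 115.

115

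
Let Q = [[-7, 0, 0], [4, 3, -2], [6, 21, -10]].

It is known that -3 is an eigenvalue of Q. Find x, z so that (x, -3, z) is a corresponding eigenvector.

We need (Q + 3I)v = 0.
Q + 3I = [[-4, 0, 0], [4, 6, -2], [6, 21, -7]].
Row 1: (-4)·x + (0)·-3 + (0)·z = 0
Row 2: (4)·x + (6)·-3 + (-2)·z = 0
Row 3: (6)·x + (21)·-3 + (-7)·z = 0
Solving gives x = 0, z = -9.
Check: Q·(0, -3, -9) = (0, 9, 27) = -3·(0, -3, -9).

0, -9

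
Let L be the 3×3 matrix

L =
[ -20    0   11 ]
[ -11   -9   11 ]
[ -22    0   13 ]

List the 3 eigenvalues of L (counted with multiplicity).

-9, -9, 2

The characteristic polynomial is p(λ) = det(λI - L).
Cofactor expansion gives p(λ) = λ^3 + 16λ^2 + 45λ - 162.
Since p(-9) = 0, λ = -9 is a root.
Dividing by (λ + 9) leaves λ^2 + 7λ - 18.
The quadratic factors as (λ + 9)·(λ - 2).
Eigenvalues: -9, -9, 2.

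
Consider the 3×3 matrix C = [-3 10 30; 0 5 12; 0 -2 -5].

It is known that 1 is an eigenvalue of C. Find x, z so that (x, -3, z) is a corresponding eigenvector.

0, 1

We need (C - 1I)v = 0.
C - 1I = [[-4, 10, 30], [0, 4, 12], [0, -2, -6]].
Row 1: (-4)·x + (10)·-3 + (30)·z = 0
Row 2: (0)·x + (4)·-3 + (12)·z = 0
Row 3: (0)·x + (-2)·-3 + (-6)·z = 0
Solving gives x = 0, z = 1.
Check: C·(0, -3, 1) = (0, -3, 1) = 1·(0, -3, 1).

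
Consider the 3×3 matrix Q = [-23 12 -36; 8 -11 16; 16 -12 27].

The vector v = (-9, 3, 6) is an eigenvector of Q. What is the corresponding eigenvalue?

-3

Compute Qv: Q·(-9, 3, 6) = (27, -9, -18).
Since Qv = λv, compare component 1: 27 = λ·-9, so λ = -3.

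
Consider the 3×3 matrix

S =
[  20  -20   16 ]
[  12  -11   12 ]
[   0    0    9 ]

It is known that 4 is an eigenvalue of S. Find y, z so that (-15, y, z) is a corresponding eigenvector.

-12, 0

We need (S - 4I)v = 0.
S - 4I = [[16, -20, 16], [12, -15, 12], [0, 0, 5]].
Row 1: (16)·-15 + (-20)·y + (16)·z = 0
Row 2: (12)·-15 + (-15)·y + (12)·z = 0
Row 3: (0)·-15 + (0)·y + (5)·z = 0
Solving gives y = -12, z = 0.
Check: S·(-15, -12, 0) = (-60, -48, 0) = 4·(-15, -12, 0).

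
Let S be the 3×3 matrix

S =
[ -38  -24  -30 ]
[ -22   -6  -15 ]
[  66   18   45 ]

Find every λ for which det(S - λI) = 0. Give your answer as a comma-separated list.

Set up det(λI - S) = 0.
Expanding the 3×3 determinant: p(λ) = λ^3 - λ^2 - 30λ.
Try λ = -5: p(-5) = 0, so -5 is a root.
Factor out (λ + 5): p(λ) = (λ + 5)·(λ^2 - 6λ).
The quadratic factors as λ·(λ - 6).
Eigenvalues: -5, 0, 6.

-5, 0, 6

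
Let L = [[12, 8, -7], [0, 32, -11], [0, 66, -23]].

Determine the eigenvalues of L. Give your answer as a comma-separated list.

Compute the characteristic polynomial p(r) = det(rI - L).
Expanding the 3×3 determinant: p(r) = r^3 - 21r^2 + 98r + 120.
Since p(-1) = 0, r = -1 is a root.
Dividing by (r + 1) leaves r^2 - 22r + 120.
The quadratic factors as (r - 10)·(r - 12).
Eigenvalues: -1, 10, 12.

-1, 10, 12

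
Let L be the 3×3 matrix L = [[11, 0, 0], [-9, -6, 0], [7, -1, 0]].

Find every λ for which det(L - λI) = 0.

-6, 0, 11

L is lower triangular, so its eigenvalues are the diagonal entries.
Diagonal: 11, -6, 0.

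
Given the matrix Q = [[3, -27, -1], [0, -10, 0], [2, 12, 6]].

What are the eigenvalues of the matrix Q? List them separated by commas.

-10, 4, 5

The characteristic polynomial is p(r) = det(rI - Q).
Expanding the 3×3 determinant: p(r) = r^3 + r^2 - 70r + 200.
Try r = 4: p(4) = 0, so 4 is a root.
Factor out (r - 4): p(r) = (r - 4)·(r^2 + 5r - 50).
The quadratic factors as (r + 10)·(r - 5).
Eigenvalues: -10, 4, 5.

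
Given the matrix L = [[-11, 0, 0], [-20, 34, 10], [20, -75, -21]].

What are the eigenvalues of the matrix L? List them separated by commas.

Compute the characteristic polynomial p(r) = det(rI - L).
Cofactor expansion gives p(r) = r^3 - 2r^2 - 107r + 396.
Try r = 9: p(9) = 0, so 9 is a root.
Factor out (r - 9): p(r) = (r - 9)·(r^2 + 7r - 44).
The quadratic factors as (r + 11)·(r - 4).
Eigenvalues: -11, 4, 9.

-11, 4, 9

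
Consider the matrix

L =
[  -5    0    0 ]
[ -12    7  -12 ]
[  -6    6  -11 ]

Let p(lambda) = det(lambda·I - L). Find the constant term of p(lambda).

p(lambda) = lambda^3 + 9·lambda^2 + 15·lambda - 25.
The constant term is -25.

-25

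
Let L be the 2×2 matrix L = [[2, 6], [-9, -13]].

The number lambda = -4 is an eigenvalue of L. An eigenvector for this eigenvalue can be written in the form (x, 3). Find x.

We need (L + 4I)v = 0.
L + 4I = [[6, 6], [-9, -9]].
Row 1: (6)·x + (6)·3 = 0
Row 2: (-9)·x + (-9)·3 = 0
Solving gives x = -3.
Check: L·(-3, 3) = (12, -12) = -4·(-3, 3).

-3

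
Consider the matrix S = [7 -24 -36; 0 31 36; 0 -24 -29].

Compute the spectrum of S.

Set up det(lambda·I - S) = 0.
Cofactor expansion gives p(lambda) = lambda^3 - 9·lambda^2 - 21·lambda + 245.
Rational-root test: lambda = 7 gives p(7) = 0.
Dividing by (lambda - 7) leaves lambda^2 - 2·lambda - 35.
The quadratic factors as (lambda + 5)·(lambda - 7).
Eigenvalues: -5, 7, 7.

-5, 7, 7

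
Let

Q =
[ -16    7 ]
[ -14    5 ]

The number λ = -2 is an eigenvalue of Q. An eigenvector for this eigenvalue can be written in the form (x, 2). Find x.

1

We need (Q + 2I)v = 0.
Q + 2I = [[-14, 7], [-14, 7]].
Row 1: (-14)·x + (7)·2 = 0
Row 2: (-14)·x + (7)·2 = 0
Solving gives x = 1.
Check: Q·(1, 2) = (-2, -4) = -2·(1, 2).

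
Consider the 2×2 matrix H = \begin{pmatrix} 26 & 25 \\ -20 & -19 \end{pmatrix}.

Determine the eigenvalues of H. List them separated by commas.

det(H - lambda·I) = (26 - lambda)(-19 - lambda) - (25)·(-20) = lambda^2 - 7·lambda + 6.
This factors as (lambda - 1)·(lambda - 6) = 0.
Eigenvalues: 1, 6.

1, 6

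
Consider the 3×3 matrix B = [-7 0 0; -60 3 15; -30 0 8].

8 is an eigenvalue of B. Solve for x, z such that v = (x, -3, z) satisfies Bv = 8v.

0, -1

We need (B - 8I)v = 0.
B - 8I = [[-15, 0, 0], [-60, -5, 15], [-30, 0, 0]].
Row 1: (-15)·x + (0)·-3 + (0)·z = 0
Row 2: (-60)·x + (-5)·-3 + (15)·z = 0
Row 3: (-30)·x + (0)·-3 + (0)·z = 0
Solving gives x = 0, z = -1.
Check: B·(0, -3, -1) = (0, -24, -8) = 8·(0, -3, -1).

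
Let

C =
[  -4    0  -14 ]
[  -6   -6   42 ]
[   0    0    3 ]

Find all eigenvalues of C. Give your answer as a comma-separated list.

Set up det(rI - C) = 0.
Cofactor expansion gives p(r) = r^3 + 7r^2 - 6r - 72.
Rational-root test: r = 3 gives p(3) = 0.
Factor out (r - 3): p(r) = (r - 3)·(r^2 + 10r + 24).
The quadratic factors as (r + 6)·(r + 4).
Eigenvalues: -6, -4, 3.

-6, -4, 3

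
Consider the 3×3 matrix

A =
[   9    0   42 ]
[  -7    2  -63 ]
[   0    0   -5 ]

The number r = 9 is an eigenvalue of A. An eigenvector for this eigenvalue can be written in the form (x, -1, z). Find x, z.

We need (A - 9I)v = 0.
A - 9I = [[0, 0, 42], [-7, -7, -63], [0, 0, -14]].
Row 1: (0)·x + (0)·-1 + (42)·z = 0
Row 2: (-7)·x + (-7)·-1 + (-63)·z = 0
Row 3: (0)·x + (0)·-1 + (-14)·z = 0
Solving gives x = 1, z = 0.
Check: A·(1, -1, 0) = (9, -9, 0) = 9·(1, -1, 0).

1, 0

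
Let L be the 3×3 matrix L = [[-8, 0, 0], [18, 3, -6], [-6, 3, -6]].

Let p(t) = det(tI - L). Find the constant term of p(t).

0

p(t) = t^3 + 11t^2 + 24t.
The constant term is 0.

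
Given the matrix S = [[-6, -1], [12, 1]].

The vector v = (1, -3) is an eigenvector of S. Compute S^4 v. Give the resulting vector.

First find the eigenvalue: Sv = (-3, 9) = -3·(1, -3), so λ = -3.
Then S^4 v = λ^4·v = (-3)^4·(1, -3) = 81·(1, -3) = (81, -243).

(81, -243)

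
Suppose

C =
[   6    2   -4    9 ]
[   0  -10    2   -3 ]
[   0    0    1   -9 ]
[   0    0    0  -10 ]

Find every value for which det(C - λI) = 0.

-10, -10, 1, 6

C is upper triangular, so its eigenvalues are the diagonal entries.
Diagonal: 6, -10, 1, -10.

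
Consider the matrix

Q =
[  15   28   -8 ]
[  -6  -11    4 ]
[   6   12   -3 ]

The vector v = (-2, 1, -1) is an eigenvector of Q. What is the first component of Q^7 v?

First find the eigenvalue: Qv = (6, -3, 3) = -3·(-2, 1, -1), so λ = -3.
Then Q^7 v = λ^7·v = (-3)^7·(-2, 1, -1) = -2187·(-2, 1, -1) = (4374, -2187, 2187).

4374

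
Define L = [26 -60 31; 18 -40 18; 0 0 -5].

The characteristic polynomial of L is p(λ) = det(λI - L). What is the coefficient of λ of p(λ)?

110

p(λ) = λ^3 + 19λ^2 + 110λ + 200.
The coefficient of λ is 110.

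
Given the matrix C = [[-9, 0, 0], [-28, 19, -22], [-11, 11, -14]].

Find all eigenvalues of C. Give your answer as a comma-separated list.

-9, -3, 8

The characteristic polynomial is p(s) = det(sI - C).
Expanding along the first row, p(s) = s^3 + 4s^2 - 69s - 216.
Rational-root test: s = -3 gives p(-3) = 0.
Dividing by (s + 3) leaves s^2 + s - 72.
The quadratic factors as (s + 9)·(s - 8).
Eigenvalues: -9, -3, 8.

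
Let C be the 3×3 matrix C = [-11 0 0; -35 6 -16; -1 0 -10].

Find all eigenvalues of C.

-11, -10, 6

Compute the characteristic polynomial p(λ) = det(λI - C).
Cofactor expansion gives p(λ) = λ^3 + 15λ^2 - 16λ - 660.
Try λ = -10: p(-10) = 0, so -10 is a root.
Factor out (λ + 10): p(λ) = (λ + 10)·(λ^2 + 5λ - 66).
The quadratic factors as (λ + 11)·(λ - 6).
Eigenvalues: -11, -10, 6.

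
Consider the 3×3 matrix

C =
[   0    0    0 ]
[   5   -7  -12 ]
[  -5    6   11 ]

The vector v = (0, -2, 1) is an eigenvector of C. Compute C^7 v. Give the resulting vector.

First find the eigenvalue: Cv = (0, 2, -1) = -1·(0, -2, 1), so λ = -1.
Then C^7 v = λ^7·v = (-1)^7·(0, -2, 1) = -1·(0, -2, 1) = (0, 2, -1).

(0, 2, -1)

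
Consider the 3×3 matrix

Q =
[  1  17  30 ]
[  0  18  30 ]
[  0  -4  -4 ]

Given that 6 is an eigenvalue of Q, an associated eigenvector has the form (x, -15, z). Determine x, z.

We need (Q - 6I)v = 0.
Q - 6I = [[-5, 17, 30], [0, 12, 30], [0, -4, -10]].
Row 1: (-5)·x + (17)·-15 + (30)·z = 0
Row 2: (0)·x + (12)·-15 + (30)·z = 0
Row 3: (0)·x + (-4)·-15 + (-10)·z = 0
Solving gives x = -15, z = 6.
Check: Q·(-15, -15, 6) = (-90, -90, 36) = 6·(-15, -15, 6).

-15, 6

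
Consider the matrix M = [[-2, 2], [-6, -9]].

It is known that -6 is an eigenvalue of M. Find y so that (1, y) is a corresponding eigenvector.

We need (M + 6I)v = 0.
M + 6I = [[4, 2], [-6, -3]].
Row 1: (4)·1 + (2)·y = 0
Row 2: (-6)·1 + (-3)·y = 0
Solving gives y = -2.
Check: M·(1, -2) = (-6, 12) = -6·(1, -2).

-2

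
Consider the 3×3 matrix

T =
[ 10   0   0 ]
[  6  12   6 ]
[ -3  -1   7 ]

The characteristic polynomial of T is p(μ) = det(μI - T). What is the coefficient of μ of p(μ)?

p(μ) = μ^3 - 29μ^2 + 280μ - 900.
The coefficient of μ is 280.

280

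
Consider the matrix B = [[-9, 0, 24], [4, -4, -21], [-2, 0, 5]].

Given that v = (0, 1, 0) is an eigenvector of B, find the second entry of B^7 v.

-16384

First find the eigenvalue: Bv = (0, -4, 0) = -4·(0, 1, 0), so λ = -4.
Then B^7 v = λ^7·v = (-4)^7·(0, 1, 0) = -16384·(0, 1, 0) = (0, -16384, 0).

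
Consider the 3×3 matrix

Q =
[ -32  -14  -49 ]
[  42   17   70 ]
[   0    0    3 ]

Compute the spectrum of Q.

-11, -4, 3

Compute the characteristic polynomial p(λ) = det(λI - Q).
Cofactor expansion gives p(λ) = λ^3 + 12λ^2 - λ - 132.
Try λ = -11: p(-11) = 0, so -11 is a root.
Dividing by (λ + 11) leaves λ^2 + λ - 12.
The quadratic factors as (λ + 4)·(λ - 3).
Eigenvalues: -11, -4, 3.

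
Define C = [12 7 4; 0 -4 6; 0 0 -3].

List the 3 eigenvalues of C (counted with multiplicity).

C is upper triangular, so its eigenvalues are the diagonal entries.
Diagonal: 12, -4, -3.

-4, -3, 12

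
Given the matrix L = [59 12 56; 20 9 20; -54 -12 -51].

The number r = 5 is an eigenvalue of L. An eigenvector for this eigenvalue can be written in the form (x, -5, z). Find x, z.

We need (L - 5I)v = 0.
L - 5I = [[54, 12, 56], [20, 4, 20], [-54, -12, -56]].
Row 1: (54)·x + (12)·-5 + (56)·z = 0
Row 2: (20)·x + (4)·-5 + (20)·z = 0
Row 3: (-54)·x + (-12)·-5 + (-56)·z = 0
Solving gives x = -2, z = 3.
Check: L·(-2, -5, 3) = (-10, -25, 15) = 5·(-2, -5, 3).

-2, 3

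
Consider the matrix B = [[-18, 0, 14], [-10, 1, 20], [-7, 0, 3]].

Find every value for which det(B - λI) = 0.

-11, -4, 1

Compute the characteristic polynomial p(t) = det(tI - B).
Expanding along the first row, p(t) = t^3 + 14t^2 + 29t - 44.
Rational-root test: t = 1 gives p(1) = 0.
Factor out (t - 1): p(t) = (t - 1)·(t^2 + 15t + 44).
The quadratic factors as (t + 11)·(t + 4).
Eigenvalues: -11, -4, 1.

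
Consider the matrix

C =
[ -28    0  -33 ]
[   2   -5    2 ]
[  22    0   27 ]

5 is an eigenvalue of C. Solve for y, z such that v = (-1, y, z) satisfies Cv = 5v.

0, 1

We need (C - 5I)v = 0.
C - 5I = [[-33, 0, -33], [2, -10, 2], [22, 0, 22]].
Row 1: (-33)·-1 + (0)·y + (-33)·z = 0
Row 2: (2)·-1 + (-10)·y + (2)·z = 0
Row 3: (22)·-1 + (0)·y + (22)·z = 0
Solving gives y = 0, z = 1.
Check: C·(-1, 0, 1) = (-5, 0, 5) = 5·(-1, 0, 1).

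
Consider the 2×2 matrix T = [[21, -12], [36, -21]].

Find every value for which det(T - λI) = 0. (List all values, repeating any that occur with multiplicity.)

det(T - rI) = (21 - r)(-21 - r) - (-12)·(36) = r^2 - 9.
This factors as (r + 3)·(r - 3) = 0.
Eigenvalues: -3, 3.

-3, 3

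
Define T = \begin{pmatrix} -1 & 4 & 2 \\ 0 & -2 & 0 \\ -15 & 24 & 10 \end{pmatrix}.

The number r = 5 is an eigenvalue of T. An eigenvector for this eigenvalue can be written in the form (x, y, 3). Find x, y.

1, 0

We need (T - 5I)v = 0.
T - 5I = [[-6, 4, 2], [0, -7, 0], [-15, 24, 5]].
Row 1: (-6)·x + (4)·y + (2)·3 = 0
Row 2: (0)·x + (-7)·y + (0)·3 = 0
Row 3: (-15)·x + (24)·y + (5)·3 = 0
Solving gives x = 1, y = 0.
Check: T·(1, 0, 3) = (5, 0, 15) = 5·(1, 0, 3).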